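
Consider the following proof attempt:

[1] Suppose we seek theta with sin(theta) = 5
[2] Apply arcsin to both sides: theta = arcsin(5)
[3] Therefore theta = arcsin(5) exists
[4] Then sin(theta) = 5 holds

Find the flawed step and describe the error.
Step 2: Apply arcsin to both sides: theta = arcsin(5)

Step 2 applies arcsin to 5. However, arcsin(x) is only defined for x in [-1, 1] because sin(theta) can only produce values in that range. Since |5| > 1, arcsin(5) is undefined. There is no angle whose sine equals 5.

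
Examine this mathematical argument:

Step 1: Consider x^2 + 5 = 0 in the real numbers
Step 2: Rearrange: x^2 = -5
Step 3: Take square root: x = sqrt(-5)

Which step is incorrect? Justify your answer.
Step 3: Take square root: x = sqrt(-5)

Step 3 takes the square root of -5, which is negative. In the real number system, the square root of a negative number is undefined. The equation x^2 + 5 = 0 has no real solutions. Square roots of negative numbers only exist in the complex numbers.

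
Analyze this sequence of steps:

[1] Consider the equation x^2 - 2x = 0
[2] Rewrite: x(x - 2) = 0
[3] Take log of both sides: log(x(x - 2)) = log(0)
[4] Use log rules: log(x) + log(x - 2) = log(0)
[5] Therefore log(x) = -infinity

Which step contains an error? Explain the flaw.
Step 3: Take log of both sides: log(x(x - 2)) = log(0)

Step 3 takes the logarithm of both sides, resulting in log(0) on the right side. The logarithm is only defined for positive numbers; log(0) is undefined (approaches negative infinity). This operation is invalid.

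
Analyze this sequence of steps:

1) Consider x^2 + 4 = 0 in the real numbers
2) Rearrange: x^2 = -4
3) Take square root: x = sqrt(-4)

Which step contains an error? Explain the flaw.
Step 3: Take square root: x = sqrt(-4)

Step 3 takes the square root of -4, which is negative. In the real number system, the square root of a negative number is undefined. The equation x^2 + 4 = 0 has no real solutions. Square roots of negative numbers only exist in the complex numbers.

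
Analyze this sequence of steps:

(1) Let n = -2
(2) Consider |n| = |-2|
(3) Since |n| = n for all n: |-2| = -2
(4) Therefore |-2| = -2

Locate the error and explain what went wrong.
Step 3: Since |n| = n for all n: |-2| = -2

Step 3 incorrectly states that |n| = n for all n. The correct definition is |n| = n when n >= 0, and |n| = -n when n < 0. Since -2 < 0, we have |-2| = -(-2) = 2, not -2.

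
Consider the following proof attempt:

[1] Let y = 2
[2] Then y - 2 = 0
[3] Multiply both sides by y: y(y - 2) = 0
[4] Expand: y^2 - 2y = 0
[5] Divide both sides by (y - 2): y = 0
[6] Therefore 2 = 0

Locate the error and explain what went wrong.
Step 5: Divide both sides by (y - 2): y = 0

Step 5 divides both sides by (y - 2). However, since y = 2, we have (y - 2) = 0. Division by zero is undefined, making this step invalid.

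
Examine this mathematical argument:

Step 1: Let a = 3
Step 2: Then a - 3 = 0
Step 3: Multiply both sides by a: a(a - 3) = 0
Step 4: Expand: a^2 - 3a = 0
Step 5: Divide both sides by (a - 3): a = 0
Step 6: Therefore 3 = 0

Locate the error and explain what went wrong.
Step 5: Divide both sides by (a - 3): a = 0

Step 5 divides both sides by (a - 3). However, since a = 3, we have (a - 3) = 0. Division by zero is undefined, making this step invalid.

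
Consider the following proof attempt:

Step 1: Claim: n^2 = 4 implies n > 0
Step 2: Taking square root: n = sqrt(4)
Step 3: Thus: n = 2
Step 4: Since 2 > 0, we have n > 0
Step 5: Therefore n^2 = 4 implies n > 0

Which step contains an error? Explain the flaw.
Step 2: Taking square root: n = sqrt(4)

Step 2 takes the square root and assumes the positive root only. The equation n^2 = 4 actually has two solutions: n = 2 and n = -2. The proof silently assumes n > 0 without justification, then uses this assumption to conclude n > 0, which is circular. The counterexample n = -2 shows the claim is false.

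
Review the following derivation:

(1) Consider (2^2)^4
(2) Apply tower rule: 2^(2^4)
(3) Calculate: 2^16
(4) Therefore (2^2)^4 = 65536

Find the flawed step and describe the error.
Step 2: Apply tower rule: 2^(2^4)

Step 2 incorrectly states that (a^b)^c = a^(b^c). The correct rule is (a^b)^c = a^(b×c). The actual value is (2^2)^4 = 2^8 = 256, not 2^16 = 65536.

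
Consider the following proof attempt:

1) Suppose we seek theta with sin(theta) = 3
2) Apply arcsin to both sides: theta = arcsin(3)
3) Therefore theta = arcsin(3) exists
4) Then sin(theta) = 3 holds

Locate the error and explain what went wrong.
Step 2: Apply arcsin to both sides: theta = arcsin(3)

Step 2 applies arcsin to 3. However, arcsin(x) is only defined for x in [-1, 1] because sin(theta) can only produce values in that range. Since |3| > 1, arcsin(3) is undefined. There is no angle whose sine equals 3.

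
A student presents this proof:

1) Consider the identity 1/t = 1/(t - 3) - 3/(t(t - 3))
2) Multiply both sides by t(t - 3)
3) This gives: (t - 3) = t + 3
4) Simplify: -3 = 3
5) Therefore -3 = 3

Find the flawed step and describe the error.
Step 3: This gives: (t - 3) = t + 3

Step 3 makes a sign error when clearing denominators. Multiplying -3/(t(t - 3)) by t(t - 3) gives -3, not +3. The correct result is (t - 3) = t - 3, which is trivially true, not (t - 3) = t + 3. (Step 1 is a valid identity: 1/(t - 3) - 3/(t(t - 3)) = (t - 3)/(t(t - 3)) = 1/t.)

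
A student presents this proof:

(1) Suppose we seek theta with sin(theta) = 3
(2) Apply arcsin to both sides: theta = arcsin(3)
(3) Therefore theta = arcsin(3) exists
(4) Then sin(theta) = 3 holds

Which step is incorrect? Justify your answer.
Step 2: Apply arcsin to both sides: theta = arcsin(3)

Step 2 applies arcsin to 3. However, arcsin(x) is only defined for x in [-1, 1] because sin(theta) can only produce values in that range. Since |3| > 1, arcsin(3) is undefined. There is no angle whose sine equals 3.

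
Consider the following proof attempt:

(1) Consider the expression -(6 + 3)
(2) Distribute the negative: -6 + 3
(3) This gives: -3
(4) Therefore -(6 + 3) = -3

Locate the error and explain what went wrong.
Step 2: Distribute the negative: -6 + 3

Step 2 incorrectly distributes the negative sign. The correct distribution is -(6 + 3) = -6 - 3 = -9. The negative must be applied to both terms, not just the first. The error treats -(6 + 3) as -6 + 3, which equals -3 instead of -9.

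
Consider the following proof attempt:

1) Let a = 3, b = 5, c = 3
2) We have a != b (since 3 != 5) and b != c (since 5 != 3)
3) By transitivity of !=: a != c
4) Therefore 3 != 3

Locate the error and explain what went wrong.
Step 3: By transitivity of !=: a != c

Step 3 incorrectly applies transitivity to the '!=' relation. Transitivity states: if a R b and b R c, then a R c. However, '!=' is not transitive. Counterexample: 3 != 5 and 5 != 3, but 3 = 3 (both equal 3). Transitivity holds for relations like <, <=, =, but not for !=.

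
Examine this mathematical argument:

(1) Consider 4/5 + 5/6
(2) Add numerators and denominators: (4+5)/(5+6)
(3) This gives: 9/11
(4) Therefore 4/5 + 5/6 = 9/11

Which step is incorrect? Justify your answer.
Step 2: Add numerators and denominators: (4+5)/(5+6)

Step 2 incorrectly adds fractions by separately adding numerators and denominators. This is wrong. The correct method requires a common denominator: 4/5 + 5/6 = (4×6 + 5×5)/(5×6) = 49/30 = 49/30. The method used gives 9/11, which is different.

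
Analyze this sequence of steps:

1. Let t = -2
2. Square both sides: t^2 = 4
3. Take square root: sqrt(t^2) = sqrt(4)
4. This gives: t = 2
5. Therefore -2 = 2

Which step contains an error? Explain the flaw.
Step 4: This gives: t = 2

Step 4 incorrectly states that sqrt(t^2) = t. The correct identity is sqrt(t^2) = |t|. Since t = -2 < 0, we have sqrt(t^2) = |-2| = 2, not t = -2.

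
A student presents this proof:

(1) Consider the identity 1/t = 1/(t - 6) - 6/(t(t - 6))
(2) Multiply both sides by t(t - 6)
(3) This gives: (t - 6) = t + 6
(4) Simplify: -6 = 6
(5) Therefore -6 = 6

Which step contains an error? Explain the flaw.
Step 3: This gives: (t - 6) = t + 6

Step 3 makes a sign error when clearing denominators. Multiplying -6/(t(t - 6)) by t(t - 6) gives -6, not +6. The correct result is (t - 6) = t - 6, which is trivially true, not (t - 6) = t + 6. (Step 1 is a valid identity: 1/(t - 6) - 6/(t(t - 6)) = (t - 6)/(t(t - 6)) = 1/t.)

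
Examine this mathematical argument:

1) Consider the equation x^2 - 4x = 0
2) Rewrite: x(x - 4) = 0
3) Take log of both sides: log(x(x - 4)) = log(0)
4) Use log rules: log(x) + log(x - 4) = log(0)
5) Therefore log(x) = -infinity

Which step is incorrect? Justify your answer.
Step 3: Take log of both sides: log(x(x - 4)) = log(0)

Step 3 takes the logarithm of both sides, resulting in log(0) on the right side. The logarithm is only defined for positive numbers; log(0) is undefined (approaches negative infinity). This operation is invalid.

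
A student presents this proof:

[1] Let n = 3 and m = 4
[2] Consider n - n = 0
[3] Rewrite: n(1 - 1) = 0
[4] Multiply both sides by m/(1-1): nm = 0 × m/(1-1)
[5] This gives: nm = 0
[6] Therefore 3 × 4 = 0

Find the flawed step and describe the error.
Step 4: Multiply both sides by m/(1-1): nm = 0 × m/(1-1)

Step 4 multiplies both sides by m/(1-1). However, 1-1 = 0, so this is multiplication by m/0, which is undefined. We cannot multiply by an undefined expression.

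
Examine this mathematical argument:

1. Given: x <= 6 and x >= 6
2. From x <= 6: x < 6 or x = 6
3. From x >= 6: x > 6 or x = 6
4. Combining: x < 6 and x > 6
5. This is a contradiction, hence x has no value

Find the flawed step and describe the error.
Step 4: Combining: x < 6 and x > 6

Step 4 incorrectly combines the conditions. From x <= 6 and x >= 6, the intersection is x = 6. The error treats the 'or' cases as 'and' requirements. The correct conclusion is that x = 6 is the unique solution, not that no solution exists.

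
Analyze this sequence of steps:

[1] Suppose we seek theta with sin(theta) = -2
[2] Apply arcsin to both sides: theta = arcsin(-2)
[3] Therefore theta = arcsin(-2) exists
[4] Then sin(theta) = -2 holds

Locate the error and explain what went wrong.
Step 2: Apply arcsin to both sides: theta = arcsin(-2)

Step 2 applies arcsin to -2. However, arcsin(x) is only defined for x in [-1, 1] because sin(theta) can only produce values in that range. Since |-2| > 1, arcsin(-2) is undefined. There is no angle whose sine equals -2.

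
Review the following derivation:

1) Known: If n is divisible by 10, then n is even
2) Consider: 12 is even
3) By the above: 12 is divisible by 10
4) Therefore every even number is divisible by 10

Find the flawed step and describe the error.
Step 3: By the above: 12 is divisible by 10

Step 3 commits the fallacy of affirming the consequent. The known fact 'divisible by 10 → even' does NOT imply 'even → divisible by 10'. That would be the converse, which is false. For example, 12 is even but 12 ÷ 10 = 1.20, which is not an integer.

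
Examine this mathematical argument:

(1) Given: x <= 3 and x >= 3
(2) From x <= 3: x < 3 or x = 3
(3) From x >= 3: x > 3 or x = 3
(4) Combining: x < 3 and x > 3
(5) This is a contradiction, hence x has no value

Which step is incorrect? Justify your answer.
Step 4: Combining: x < 3 and x > 3

Step 4 incorrectly combines the conditions. From x <= 3 and x >= 3, the intersection is x = 3. The error treats the 'or' cases as 'and' requirements. The correct conclusion is that x = 3 is the unique solution, not that no solution exists.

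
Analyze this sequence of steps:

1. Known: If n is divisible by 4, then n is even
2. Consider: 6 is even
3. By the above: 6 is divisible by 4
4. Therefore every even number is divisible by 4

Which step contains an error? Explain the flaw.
Step 3: By the above: 6 is divisible by 4

Step 3 commits the fallacy of affirming the consequent. The known fact 'divisible by 4 → even' does NOT imply 'even → divisible by 4'. That would be the converse, which is false. For example, 6 is even but 6 ÷ 4 = 1.50, which is not an integer.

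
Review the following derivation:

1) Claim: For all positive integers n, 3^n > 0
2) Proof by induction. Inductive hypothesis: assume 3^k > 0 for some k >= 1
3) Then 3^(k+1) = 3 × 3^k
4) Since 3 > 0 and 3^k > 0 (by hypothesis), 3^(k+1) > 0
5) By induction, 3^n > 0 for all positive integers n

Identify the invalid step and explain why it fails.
Step 5: By induction, 3^n > 0 for all positive integers n

Step 5 concludes the proof by induction, but no base case was ever established. A valid induction proof requires: (1) a base case proving 3^1 > 0, and (2) an inductive step showing IF 3^k > 0 THEN 3^(k+1) > 0. Steps 2-4 correctly establish the inductive step, but without the base case the conclusion in step 5 does not follow.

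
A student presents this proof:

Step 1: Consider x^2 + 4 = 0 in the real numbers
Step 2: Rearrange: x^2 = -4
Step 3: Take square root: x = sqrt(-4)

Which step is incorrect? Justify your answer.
Step 3: Take square root: x = sqrt(-4)

Step 3 takes the square root of -4, which is negative. In the real number system, the square root of a negative number is undefined. The equation x^2 + 4 = 0 has no real solutions. Square roots of negative numbers only exist in the complex numbers.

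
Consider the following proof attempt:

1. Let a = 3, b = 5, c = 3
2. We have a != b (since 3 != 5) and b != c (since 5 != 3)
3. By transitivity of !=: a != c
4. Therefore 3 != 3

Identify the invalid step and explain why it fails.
Step 3: By transitivity of !=: a != c

Step 3 incorrectly applies transitivity to the '!=' relation. Transitivity states: if a R b and b R c, then a R c. However, '!=' is not transitive. Counterexample: 3 != 5 and 5 != 3, but 3 = 3 (both equal 3). Transitivity holds for relations like <, <=, =, but not for !=.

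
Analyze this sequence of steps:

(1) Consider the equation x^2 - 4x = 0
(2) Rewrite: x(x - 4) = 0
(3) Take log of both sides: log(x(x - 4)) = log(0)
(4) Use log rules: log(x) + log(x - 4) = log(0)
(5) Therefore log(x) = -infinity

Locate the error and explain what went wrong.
Step 3: Take log of both sides: log(x(x - 4)) = log(0)

Step 3 takes the logarithm of both sides, resulting in log(0) on the right side. The logarithm is only defined for positive numbers; log(0) is undefined (approaches negative infinity). This operation is invalid.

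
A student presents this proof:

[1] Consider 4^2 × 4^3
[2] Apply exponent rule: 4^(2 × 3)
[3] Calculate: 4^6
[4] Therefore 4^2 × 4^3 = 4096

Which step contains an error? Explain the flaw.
Step 2: Apply exponent rule: 4^(2 × 3)

Step 2 incorrectly states that a^b × a^c = a^(b×c). The correct rule is a^b × a^c = a^(b+c). The actual value is 4^2 × 4^3 = 4^5 = 1024, not 4^6 = 4096.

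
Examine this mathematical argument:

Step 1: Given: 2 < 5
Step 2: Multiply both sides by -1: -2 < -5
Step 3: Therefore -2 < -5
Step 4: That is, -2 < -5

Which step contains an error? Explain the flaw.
Step 2: Multiply both sides by -1: -2 < -5

Step 2 multiplies both sides by -1 but fails to reverse the inequality sign. When multiplying (or dividing) an inequality by a negative number, the direction must be reversed. Since 2 < 5, we should get -2 > -5, i.e., -2 > -5.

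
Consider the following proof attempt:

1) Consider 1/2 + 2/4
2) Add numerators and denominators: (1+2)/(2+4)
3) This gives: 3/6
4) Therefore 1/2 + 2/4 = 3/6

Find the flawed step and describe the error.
Step 2: Add numerators and denominators: (1+2)/(2+4)

Step 2 incorrectly adds fractions by separately adding numerators and denominators. This is wrong. The correct method requires a common denominator: 1/2 + 2/4 = (1×4 + 2×2)/(2×4) = 8/8 = 1. The method used gives 3/6, which is different.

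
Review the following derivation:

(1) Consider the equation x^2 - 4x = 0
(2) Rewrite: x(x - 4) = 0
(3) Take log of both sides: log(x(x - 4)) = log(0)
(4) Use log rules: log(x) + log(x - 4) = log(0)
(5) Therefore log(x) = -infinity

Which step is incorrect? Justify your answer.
Step 3: Take log of both sides: log(x(x - 4)) = log(0)

Step 3 takes the logarithm of both sides, resulting in log(0) on the right side. The logarithm is only defined for positive numbers; log(0) is undefined (approaches negative infinity). This operation is invalid.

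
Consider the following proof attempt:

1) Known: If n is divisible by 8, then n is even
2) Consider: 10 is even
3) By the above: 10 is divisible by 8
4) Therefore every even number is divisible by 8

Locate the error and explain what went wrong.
Step 3: By the above: 10 is divisible by 8

Step 3 commits the fallacy of affirming the consequent. The known fact 'divisible by 8 → even' does NOT imply 'even → divisible by 8'. That would be the converse, which is false. For example, 10 is even but 10 ÷ 8 = 1.25, which is not an integer.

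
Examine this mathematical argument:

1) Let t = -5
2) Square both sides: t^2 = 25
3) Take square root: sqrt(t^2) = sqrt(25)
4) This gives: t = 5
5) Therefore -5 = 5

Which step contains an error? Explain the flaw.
Step 4: This gives: t = 5

Step 4 incorrectly states that sqrt(t^2) = t. The correct identity is sqrt(t^2) = |t|. Since t = -5 < 0, we have sqrt(t^2) = |-5| = 5, not t = -5.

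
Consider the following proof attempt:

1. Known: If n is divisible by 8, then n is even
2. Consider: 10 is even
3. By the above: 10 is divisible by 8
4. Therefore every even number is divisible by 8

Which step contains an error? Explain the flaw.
Step 3: By the above: 10 is divisible by 8

Step 3 commits the fallacy of affirming the consequent. The known fact 'divisible by 8 → even' does NOT imply 'even → divisible by 8'. That would be the converse, which is false. For example, 10 is even but 10 ÷ 8 = 1.25, which is not an integer.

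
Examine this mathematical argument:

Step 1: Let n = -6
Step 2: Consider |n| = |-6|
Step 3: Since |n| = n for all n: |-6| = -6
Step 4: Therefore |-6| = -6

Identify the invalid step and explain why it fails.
Step 3: Since |n| = n for all n: |-6| = -6

Step 3 incorrectly states that |n| = n for all n. The correct definition is |n| = n when n >= 0, and |n| = -n when n < 0. Since -6 < 0, we have |-6| = -(-6) = 6, not -6.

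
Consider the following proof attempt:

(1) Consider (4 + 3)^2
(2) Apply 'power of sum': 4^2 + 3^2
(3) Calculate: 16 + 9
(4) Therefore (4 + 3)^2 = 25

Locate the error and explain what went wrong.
Step 2: Apply 'power of sum': 4^2 + 3^2

Step 2 incorrectly applies a non-existent rule '(a+b)^n = a^n + b^n'. This is false in general. The correct expansion uses the binomial theorem. The actual value is (4 + 3)^2 = 7^2 = 49, not 25.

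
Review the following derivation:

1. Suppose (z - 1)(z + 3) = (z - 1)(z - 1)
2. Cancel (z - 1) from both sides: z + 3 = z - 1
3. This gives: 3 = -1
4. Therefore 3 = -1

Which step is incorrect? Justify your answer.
Step 2: Cancel (z - 1) from both sides: z + 3 = z - 1

Step 2 cancels (z - 1) from both sides. This is only valid if (z - 1) ≠ 0, i.e., z ≠ 1. When z = 1, both sides equal zero regardless of the other factors. The correct approach requires considering z = 1 as a separate case.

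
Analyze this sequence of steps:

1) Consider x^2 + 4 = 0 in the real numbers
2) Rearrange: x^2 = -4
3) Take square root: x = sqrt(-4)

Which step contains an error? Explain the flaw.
Step 3: Take square root: x = sqrt(-4)

Step 3 takes the square root of -4, which is negative. In the real number system, the square root of a negative number is undefined. The equation x^2 + 4 = 0 has no real solutions. Square roots of negative numbers only exist in the complex numbers.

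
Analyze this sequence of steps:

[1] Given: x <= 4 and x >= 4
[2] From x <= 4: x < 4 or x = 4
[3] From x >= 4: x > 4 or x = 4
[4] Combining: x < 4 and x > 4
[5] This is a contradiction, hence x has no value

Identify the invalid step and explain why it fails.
Step 4: Combining: x < 4 and x > 4

Step 4 incorrectly combines the conditions. From x <= 4 and x >= 4, the intersection is x = 4. The error treats the 'or' cases as 'and' requirements. The correct conclusion is that x = 4 is the unique solution, not that no solution exists.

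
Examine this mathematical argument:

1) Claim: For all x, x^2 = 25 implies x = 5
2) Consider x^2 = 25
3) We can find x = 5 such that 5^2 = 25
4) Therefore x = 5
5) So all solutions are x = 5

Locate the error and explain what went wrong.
Step 4: Therefore x = 5

Step 4 incorrectly concludes that x = 5 is the only solution. The proof shows that x = 5 is A solution (existence), but does not show it is the ONLY solution (uniqueness). In fact, x = -5 is also a solution since (-5)^2 = 25. Finding one solution doesn't prove there are no others.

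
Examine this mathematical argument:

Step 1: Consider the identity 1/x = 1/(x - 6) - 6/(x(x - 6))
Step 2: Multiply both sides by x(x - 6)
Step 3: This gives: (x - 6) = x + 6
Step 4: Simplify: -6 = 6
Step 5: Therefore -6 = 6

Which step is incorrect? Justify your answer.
Step 3: This gives: (x - 6) = x + 6

Step 3 makes a sign error when clearing denominators. Multiplying -6/(x(x - 6)) by x(x - 6) gives -6, not +6. The correct result is (x - 6) = x - 6, which is trivially true, not (x - 6) = x + 6. (Step 1 is a valid identity: 1/(x - 6) - 6/(x(x - 6)) = (x - 6)/(x(x - 6)) = 1/x.)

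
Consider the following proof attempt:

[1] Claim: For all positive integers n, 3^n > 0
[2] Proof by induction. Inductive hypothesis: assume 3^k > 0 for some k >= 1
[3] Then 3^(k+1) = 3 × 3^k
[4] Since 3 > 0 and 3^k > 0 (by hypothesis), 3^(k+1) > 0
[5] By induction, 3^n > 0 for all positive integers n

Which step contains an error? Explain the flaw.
Step 5: By induction, 3^n > 0 for all positive integers n

Step 5 concludes the proof by induction, but no base case was ever established. A valid induction proof requires: (1) a base case proving 3^1 > 0, and (2) an inductive step showing IF 3^k > 0 THEN 3^(k+1) > 0. Steps 2-4 correctly establish the inductive step, but without the base case the conclusion in step 5 does not follow.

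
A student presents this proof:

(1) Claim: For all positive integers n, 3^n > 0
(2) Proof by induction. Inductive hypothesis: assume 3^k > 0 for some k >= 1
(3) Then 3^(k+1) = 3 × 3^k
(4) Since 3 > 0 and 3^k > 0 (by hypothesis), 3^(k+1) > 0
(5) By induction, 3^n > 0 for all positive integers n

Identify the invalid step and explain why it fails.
Step 5: By induction, 3^n > 0 for all positive integers n

Step 5 concludes the proof by induction, but no base case was ever established. A valid induction proof requires: (1) a base case proving 3^1 > 0, and (2) an inductive step showing IF 3^k > 0 THEN 3^(k+1) > 0. Steps 2-4 correctly establish the inductive step, but without the base case the conclusion in step 5 does not follow.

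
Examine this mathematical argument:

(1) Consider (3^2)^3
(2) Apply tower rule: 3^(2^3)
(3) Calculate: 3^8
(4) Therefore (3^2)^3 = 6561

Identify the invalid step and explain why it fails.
Step 2: Apply tower rule: 3^(2^3)

Step 2 incorrectly states that (a^b)^c = a^(b^c). The correct rule is (a^b)^c = a^(b×c). The actual value is (3^2)^3 = 3^6 = 729, not 3^8 = 6561.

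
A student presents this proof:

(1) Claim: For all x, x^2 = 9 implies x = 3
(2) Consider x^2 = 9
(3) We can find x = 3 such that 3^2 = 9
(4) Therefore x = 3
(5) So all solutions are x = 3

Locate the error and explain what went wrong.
Step 4: Therefore x = 3

Step 4 incorrectly concludes that x = 3 is the only solution. The proof shows that x = 3 is A solution (existence), but does not show it is the ONLY solution (uniqueness). In fact, x = -3 is also a solution since (-3)^2 = 9. Finding one solution doesn't prove there are no others.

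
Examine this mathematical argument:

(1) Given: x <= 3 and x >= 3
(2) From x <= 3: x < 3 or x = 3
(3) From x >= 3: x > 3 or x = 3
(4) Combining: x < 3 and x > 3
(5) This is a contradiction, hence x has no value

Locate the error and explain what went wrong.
Step 4: Combining: x < 3 and x > 3

Step 4 incorrectly combines the conditions. From x <= 3 and x >= 3, the intersection is x = 3. The error treats the 'or' cases as 'and' requirements. The correct conclusion is that x = 3 is the unique solution, not that no solution exists.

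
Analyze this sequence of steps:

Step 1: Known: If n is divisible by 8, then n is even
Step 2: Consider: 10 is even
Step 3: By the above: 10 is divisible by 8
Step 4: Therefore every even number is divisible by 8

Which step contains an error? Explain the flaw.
Step 3: By the above: 10 is divisible by 8

Step 3 commits the fallacy of affirming the consequent. The known fact 'divisible by 8 → even' does NOT imply 'even → divisible by 8'. That would be the converse, which is false. For example, 10 is even but 10 ÷ 8 = 1.25, which is not an integer.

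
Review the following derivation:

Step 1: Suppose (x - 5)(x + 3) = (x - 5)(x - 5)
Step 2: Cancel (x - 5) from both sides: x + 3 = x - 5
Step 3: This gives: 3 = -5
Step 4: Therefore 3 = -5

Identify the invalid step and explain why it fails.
Step 2: Cancel (x - 5) from both sides: x + 3 = x - 5

Step 2 cancels (x - 5) from both sides. This is only valid if (x - 5) ≠ 0, i.e., x ≠ 5. When x = 5, both sides equal zero regardless of the other factors. The correct approach requires considering x = 5 as a separate case.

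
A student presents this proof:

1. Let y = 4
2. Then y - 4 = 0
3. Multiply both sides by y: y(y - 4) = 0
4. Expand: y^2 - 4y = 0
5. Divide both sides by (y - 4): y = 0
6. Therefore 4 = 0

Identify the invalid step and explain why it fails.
Step 5: Divide both sides by (y - 4): y = 0

Step 5 divides both sides by (y - 4). However, since y = 4, we have (y - 4) = 0. Division by zero is undefined, making this step invalid.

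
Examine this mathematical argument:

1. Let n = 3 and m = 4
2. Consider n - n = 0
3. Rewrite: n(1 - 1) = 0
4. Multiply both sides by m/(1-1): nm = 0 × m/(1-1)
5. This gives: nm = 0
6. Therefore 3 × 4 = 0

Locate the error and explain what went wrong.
Step 4: Multiply both sides by m/(1-1): nm = 0 × m/(1-1)

Step 4 multiplies both sides by m/(1-1). However, 1-1 = 0, so this is multiplication by m/0, which is undefined. We cannot multiply by an undefined expression.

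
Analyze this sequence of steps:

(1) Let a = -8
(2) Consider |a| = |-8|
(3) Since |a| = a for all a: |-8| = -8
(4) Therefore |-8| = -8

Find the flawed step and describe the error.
Step 3: Since |a| = a for all a: |-8| = -8

Step 3 incorrectly states that |a| = a for all a. The correct definition is |a| = a when a >= 0, and |a| = -a when a < 0. Since -8 < 0, we have |-8| = -(-8) = 8, not -8.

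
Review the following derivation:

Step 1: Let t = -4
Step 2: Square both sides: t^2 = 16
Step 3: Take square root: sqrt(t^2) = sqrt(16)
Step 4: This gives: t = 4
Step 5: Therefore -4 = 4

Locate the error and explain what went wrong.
Step 4: This gives: t = 4

Step 4 incorrectly states that sqrt(t^2) = t. The correct identity is sqrt(t^2) = |t|. Since t = -4 < 0, we have sqrt(t^2) = |-4| = 4, not t = -4.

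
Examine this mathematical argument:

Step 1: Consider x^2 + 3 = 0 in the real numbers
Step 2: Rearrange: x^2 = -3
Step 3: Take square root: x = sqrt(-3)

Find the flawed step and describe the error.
Step 3: Take square root: x = sqrt(-3)

Step 3 takes the square root of -3, which is negative. In the real number system, the square root of a negative number is undefined. The equation x^2 + 3 = 0 has no real solutions. Square roots of negative numbers only exist in the complex numbers.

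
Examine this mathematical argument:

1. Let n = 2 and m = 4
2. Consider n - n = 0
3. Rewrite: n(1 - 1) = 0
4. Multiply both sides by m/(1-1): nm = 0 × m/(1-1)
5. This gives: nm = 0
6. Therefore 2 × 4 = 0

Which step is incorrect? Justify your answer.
Step 4: Multiply both sides by m/(1-1): nm = 0 × m/(1-1)

Step 4 multiplies both sides by m/(1-1). However, 1-1 = 0, so this is multiplication by m/0, which is undefined. We cannot multiply by an undefined expression.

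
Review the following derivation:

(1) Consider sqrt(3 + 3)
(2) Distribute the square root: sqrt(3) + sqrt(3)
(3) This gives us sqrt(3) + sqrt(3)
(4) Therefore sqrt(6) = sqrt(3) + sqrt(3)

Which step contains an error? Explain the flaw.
Step 2: Distribute the square root: sqrt(3) + sqrt(3)

Step 2 incorrectly 'distributes' the square root over addition. The square root function does not distribute: sqrt(a + b) ≠ sqrt(a) + sqrt(b). In fact, sqrt(3 + 3) = sqrt(6) ≈ 2.4495, while sqrt(3) + sqrt(3) ≈ 3.4641.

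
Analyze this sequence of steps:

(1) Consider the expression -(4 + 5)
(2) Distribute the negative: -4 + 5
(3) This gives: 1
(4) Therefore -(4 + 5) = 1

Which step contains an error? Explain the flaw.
Step 2: Distribute the negative: -4 + 5

Step 2 incorrectly distributes the negative sign. The correct distribution is -(4 + 5) = -4 - 5 = -9. The negative must be applied to both terms, not just the first. The error treats -(4 + 5) as -4 + 5, which equals 1 instead of -9.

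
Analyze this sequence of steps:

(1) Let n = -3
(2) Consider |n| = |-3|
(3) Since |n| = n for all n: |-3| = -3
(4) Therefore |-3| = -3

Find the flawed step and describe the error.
Step 3: Since |n| = n for all n: |-3| = -3

Step 3 incorrectly states that |n| = n for all n. The correct definition is |n| = n when n >= 0, and |n| = -n when n < 0. Since -3 < 0, we have |-3| = -(-3) = 3, not -3.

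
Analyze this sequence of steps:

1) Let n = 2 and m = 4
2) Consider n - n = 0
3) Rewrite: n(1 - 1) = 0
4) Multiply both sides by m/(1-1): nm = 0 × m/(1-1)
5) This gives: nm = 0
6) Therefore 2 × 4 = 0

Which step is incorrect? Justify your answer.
Step 4: Multiply both sides by m/(1-1): nm = 0 × m/(1-1)

Step 4 multiplies both sides by m/(1-1). However, 1-1 = 0, so this is multiplication by m/0, which is undefined. We cannot multiply by an undefined expression.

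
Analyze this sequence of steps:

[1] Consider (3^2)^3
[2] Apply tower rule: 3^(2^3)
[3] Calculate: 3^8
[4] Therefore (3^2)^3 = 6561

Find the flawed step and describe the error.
Step 2: Apply tower rule: 3^(2^3)

Step 2 incorrectly states that (a^b)^c = a^(b^c). The correct rule is (a^b)^c = a^(b×c). The actual value is (3^2)^3 = 3^6 = 729, not 3^8 = 6561.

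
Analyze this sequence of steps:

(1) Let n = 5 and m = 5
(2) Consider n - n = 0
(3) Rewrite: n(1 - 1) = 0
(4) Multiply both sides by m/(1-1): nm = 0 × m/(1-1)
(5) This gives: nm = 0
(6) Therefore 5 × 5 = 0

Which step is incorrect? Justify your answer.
Step 4: Multiply both sides by m/(1-1): nm = 0 × m/(1-1)

Step 4 multiplies both sides by m/(1-1). However, 1-1 = 0, so this is multiplication by m/0, which is undefined. We cannot multiply by an undefined expression.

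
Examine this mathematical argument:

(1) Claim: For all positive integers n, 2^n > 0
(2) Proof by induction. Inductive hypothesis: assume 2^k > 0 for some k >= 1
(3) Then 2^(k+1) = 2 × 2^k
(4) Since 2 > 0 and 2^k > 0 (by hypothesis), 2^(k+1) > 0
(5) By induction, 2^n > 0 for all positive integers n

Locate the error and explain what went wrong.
Step 5: By induction, 2^n > 0 for all positive integers n

Step 5 concludes the proof by induction, but no base case was ever established. A valid induction proof requires: (1) a base case proving 2^1 > 0, and (2) an inductive step showing IF 2^k > 0 THEN 2^(k+1) > 0. Steps 2-4 correctly establish the inductive step, but without the base case the conclusion in step 5 does not follow.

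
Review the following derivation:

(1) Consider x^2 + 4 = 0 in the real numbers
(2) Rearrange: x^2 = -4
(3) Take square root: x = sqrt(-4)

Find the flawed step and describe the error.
Step 3: Take square root: x = sqrt(-4)

Step 3 takes the square root of -4, which is negative. In the real number system, the square root of a negative number is undefined. The equation x^2 + 4 = 0 has no real solutions. Square roots of negative numbers only exist in the complex numbers.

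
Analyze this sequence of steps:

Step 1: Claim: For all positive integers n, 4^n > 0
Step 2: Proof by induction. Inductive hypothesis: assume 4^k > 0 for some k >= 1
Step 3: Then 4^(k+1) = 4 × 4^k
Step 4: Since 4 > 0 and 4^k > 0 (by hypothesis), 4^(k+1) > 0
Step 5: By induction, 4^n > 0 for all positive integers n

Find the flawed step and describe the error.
Step 5: By induction, 4^n > 0 for all positive integers n

Step 5 concludes the proof by induction, but no base case was ever established. A valid induction proof requires: (1) a base case proving 4^1 > 0, and (2) an inductive step showing IF 4^k > 0 THEN 4^(k+1) > 0. Steps 2-4 correctly establish the inductive step, but without the base case the conclusion in step 5 does not follow.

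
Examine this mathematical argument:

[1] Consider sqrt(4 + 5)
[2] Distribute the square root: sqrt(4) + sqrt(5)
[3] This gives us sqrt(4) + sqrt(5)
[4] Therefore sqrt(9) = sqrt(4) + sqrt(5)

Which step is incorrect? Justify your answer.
Step 2: Distribute the square root: sqrt(4) + sqrt(5)

Step 2 incorrectly 'distributes' the square root over addition. The square root function does not distribute: sqrt(a + b) ≠ sqrt(a) + sqrt(b). In fact, sqrt(4 + 5) = sqrt(9) ≈ 3.0000, while sqrt(4) + sqrt(5) ≈ 4.2361.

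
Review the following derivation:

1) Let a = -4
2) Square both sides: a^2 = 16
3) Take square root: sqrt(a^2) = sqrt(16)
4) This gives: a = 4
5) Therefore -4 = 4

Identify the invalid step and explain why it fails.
Step 4: This gives: a = 4

Step 4 incorrectly states that sqrt(a^2) = a. The correct identity is sqrt(a^2) = |a|. Since a = -4 < 0, we have sqrt(a^2) = |-4| = 4, not a = -4.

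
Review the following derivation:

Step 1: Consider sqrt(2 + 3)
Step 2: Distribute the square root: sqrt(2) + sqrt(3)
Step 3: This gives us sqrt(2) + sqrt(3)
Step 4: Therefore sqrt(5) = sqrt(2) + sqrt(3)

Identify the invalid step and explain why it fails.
Step 2: Distribute the square root: sqrt(2) + sqrt(3)

Step 2 incorrectly 'distributes' the square root over addition. The square root function does not distribute: sqrt(a + b) ≠ sqrt(a) + sqrt(b). In fact, sqrt(2 + 3) = sqrt(5) ≈ 2.2361, while sqrt(2) + sqrt(3) ≈ 3.1463.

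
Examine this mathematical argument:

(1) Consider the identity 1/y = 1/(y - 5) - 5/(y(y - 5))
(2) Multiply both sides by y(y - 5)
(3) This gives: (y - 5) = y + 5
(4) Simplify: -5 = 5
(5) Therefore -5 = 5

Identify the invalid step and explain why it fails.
Step 3: This gives: (y - 5) = y + 5

Step 3 makes a sign error when clearing denominators. Multiplying -5/(y(y - 5)) by y(y - 5) gives -5, not +5. The correct result is (y - 5) = y - 5, which is trivially true, not (y - 5) = y + 5. (Step 1 is a valid identity: 1/(y - 5) - 5/(y(y - 5)) = (y - 5)/(y(y - 5)) = 1/y.)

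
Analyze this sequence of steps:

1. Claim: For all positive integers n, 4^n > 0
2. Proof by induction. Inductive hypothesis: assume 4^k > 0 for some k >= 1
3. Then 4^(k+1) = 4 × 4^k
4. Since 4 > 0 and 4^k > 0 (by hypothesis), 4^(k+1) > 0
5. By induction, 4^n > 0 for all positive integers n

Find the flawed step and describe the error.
Step 5: By induction, 4^n > 0 for all positive integers n

Step 5 concludes the proof by induction, but no base case was ever established. A valid induction proof requires: (1) a base case proving 4^1 > 0, and (2) an inductive step showing IF 4^k > 0 THEN 4^(k+1) > 0. Steps 2-4 correctly establish the inductive step, but without the base case the conclusion in step 5 does not follow.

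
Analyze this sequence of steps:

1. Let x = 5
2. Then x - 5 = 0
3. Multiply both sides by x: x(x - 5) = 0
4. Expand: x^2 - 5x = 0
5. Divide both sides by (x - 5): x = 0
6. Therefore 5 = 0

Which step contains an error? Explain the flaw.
Step 5: Divide both sides by (x - 5): x = 0

Step 5 divides both sides by (x - 5). However, since x = 5, we have (x - 5) = 0. Division by zero is undefined, making this step invalid.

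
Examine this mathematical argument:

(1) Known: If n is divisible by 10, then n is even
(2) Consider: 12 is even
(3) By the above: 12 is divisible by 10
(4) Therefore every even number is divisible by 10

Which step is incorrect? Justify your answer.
Step 3: By the above: 12 is divisible by 10

Step 3 commits the fallacy of affirming the consequent. The known fact 'divisible by 10 → even' does NOT imply 'even → divisible by 10'. That would be the converse, which is false. For example, 12 is even but 12 ÷ 10 = 1.20, which is not an integer.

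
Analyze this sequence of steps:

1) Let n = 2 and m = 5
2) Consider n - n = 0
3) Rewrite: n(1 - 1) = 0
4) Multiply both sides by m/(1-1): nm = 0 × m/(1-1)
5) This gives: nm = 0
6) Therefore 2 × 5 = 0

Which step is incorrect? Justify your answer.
Step 4: Multiply both sides by m/(1-1): nm = 0 × m/(1-1)

Step 4 multiplies both sides by m/(1-1). However, 1-1 = 0, so this is multiplication by m/0, which is undefined. We cannot multiply by an undefined expression.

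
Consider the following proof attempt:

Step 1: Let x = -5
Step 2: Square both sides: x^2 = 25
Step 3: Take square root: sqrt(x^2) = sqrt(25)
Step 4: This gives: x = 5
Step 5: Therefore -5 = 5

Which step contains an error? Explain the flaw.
Step 4: This gives: x = 5

Step 4 incorrectly states that sqrt(x^2) = x. The correct identity is sqrt(x^2) = |x|. Since x = -5 < 0, we have sqrt(x^2) = |-5| = 5, not x = -5.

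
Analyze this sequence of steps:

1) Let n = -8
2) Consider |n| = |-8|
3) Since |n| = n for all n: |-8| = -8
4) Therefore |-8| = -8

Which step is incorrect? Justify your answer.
Step 3: Since |n| = n for all n: |-8| = -8

Step 3 incorrectly states that |n| = n for all n. The correct definition is |n| = n when n >= 0, and |n| = -n when n < 0. Since -8 < 0, we have |-8| = -(-8) = 8, not -8.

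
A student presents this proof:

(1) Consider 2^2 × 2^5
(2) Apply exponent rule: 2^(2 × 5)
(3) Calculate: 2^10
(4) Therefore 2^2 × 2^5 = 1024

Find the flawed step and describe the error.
Step 2: Apply exponent rule: 2^(2 × 5)

Step 2 incorrectly states that a^b × a^c = a^(b×c). The correct rule is a^b × a^c = a^(b+c). The actual value is 2^2 × 2^5 = 2^7 = 128, not 2^10 = 1024.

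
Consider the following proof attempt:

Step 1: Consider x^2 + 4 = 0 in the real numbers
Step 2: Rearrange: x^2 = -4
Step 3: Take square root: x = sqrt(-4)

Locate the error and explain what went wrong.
Step 3: Take square root: x = sqrt(-4)

Step 3 takes the square root of -4, which is negative. In the real number system, the square root of a negative number is undefined. The equation x^2 + 4 = 0 has no real solutions. Square roots of negative numbers only exist in the complex numbers.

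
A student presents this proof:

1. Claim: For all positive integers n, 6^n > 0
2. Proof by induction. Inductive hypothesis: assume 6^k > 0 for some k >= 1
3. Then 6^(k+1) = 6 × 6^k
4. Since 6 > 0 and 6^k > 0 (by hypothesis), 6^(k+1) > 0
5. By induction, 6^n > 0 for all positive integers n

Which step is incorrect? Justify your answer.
Step 5: By induction, 6^n > 0 for all positive integers n

Step 5 concludes the proof by induction, but no base case was ever established. A valid induction proof requires: (1) a base case proving 6^1 > 0, and (2) an inductive step showing IF 6^k > 0 THEN 6^(k+1) > 0. Steps 2-4 correctly establish the inductive step, but without the base case the conclusion in step 5 does not follow.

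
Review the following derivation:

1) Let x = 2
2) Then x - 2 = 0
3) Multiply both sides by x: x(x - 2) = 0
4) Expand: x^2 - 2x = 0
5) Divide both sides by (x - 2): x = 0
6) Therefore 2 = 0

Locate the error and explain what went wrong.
Step 5: Divide both sides by (x - 2): x = 0

Step 5 divides both sides by (x - 2). However, since x = 2, we have (x - 2) = 0. Division by zero is undefined, making this step invalid.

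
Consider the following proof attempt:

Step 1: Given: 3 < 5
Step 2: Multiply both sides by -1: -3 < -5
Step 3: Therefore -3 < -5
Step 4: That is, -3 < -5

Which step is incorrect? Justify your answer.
Step 2: Multiply both sides by -1: -3 < -5

Step 2 multiplies both sides by -1 but fails to reverse the inequality sign. When multiplying (or dividing) an inequality by a negative number, the direction must be reversed. Since 3 < 5, we should get -3 > -5, i.e., -3 > -5.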